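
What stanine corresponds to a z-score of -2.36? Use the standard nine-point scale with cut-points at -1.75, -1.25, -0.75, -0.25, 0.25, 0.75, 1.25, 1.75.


Stanine boundaries: [-1.75, -1.25, -0.75, -0.25, 0.25, 0.75, 1.25, 1.75]
z = -2.36
Check each boundary:
  z < -1.75
  z < -1.25
  z < -0.75
  z < -0.25
  z < 0.25
  z < 0.75
  z < 1.25
  z < 1.75
Highest qualifying boundary gives stanine = 1

1


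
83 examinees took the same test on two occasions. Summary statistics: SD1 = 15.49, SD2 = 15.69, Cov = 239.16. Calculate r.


r = cov(X,Y) / (SD_X * SD_Y)
r = 239.16 / (15.49 * 15.69)
r = 239.16 / 243.0381
r = 0.984

0.984


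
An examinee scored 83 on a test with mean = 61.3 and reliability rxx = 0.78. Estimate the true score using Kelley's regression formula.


T_est = rxx * X + (1 - rxx) * mean
T_est = 0.78 * 83 + 0.22 * 61.3
T_est = 64.74 + 13.486
T_est = 78.226

78.226


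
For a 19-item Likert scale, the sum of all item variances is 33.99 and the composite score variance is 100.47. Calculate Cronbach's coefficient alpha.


alpha = (k/(k-1)) * (1 - sum(si^2)/s_total^2)
= (19/18) * (1 - 33.99/100.47)
alpha = 0.6985

0.6985


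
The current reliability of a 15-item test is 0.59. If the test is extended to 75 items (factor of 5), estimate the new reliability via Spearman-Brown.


r_new = (n * rxx) / (1 + (n-1) * rxx)
r_new = (5 * 0.59) / (1 + 4 * 0.59)
r_new = 2.95 / 3.36
r_new = 0.878

0.878


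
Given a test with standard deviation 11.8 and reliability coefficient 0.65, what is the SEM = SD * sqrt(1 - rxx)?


SEM = SD * sqrt(1 - rxx)
SEM = 11.8 * sqrt(1 - 0.65)
SEM = 11.8 * sqrt(0.35) = 11.8 * 0.591608
SEM = 6.981

6.981


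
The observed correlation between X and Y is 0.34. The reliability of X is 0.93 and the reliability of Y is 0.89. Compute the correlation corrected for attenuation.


r_corrected = rxy / sqrt(rxx * ryy)
= 0.34 / sqrt(0.93 * 0.89)
= 0.34 / sqrt(0.8277)
= 0.34 / 0.90978
r_corrected = 0.3737

0.3737


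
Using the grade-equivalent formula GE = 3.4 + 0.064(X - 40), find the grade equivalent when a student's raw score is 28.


raw - median = 28 - 40 = -12
slope * diff = 0.064 * -12 = -0.768
GE = 3.4 + -0.768
GE = 2.632

2.632


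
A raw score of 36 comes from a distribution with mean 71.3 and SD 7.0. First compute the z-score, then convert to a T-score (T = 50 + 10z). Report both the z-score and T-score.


z = (X - mean) / SD = (36 - 71.3) / 7.0
z = -35.3 / 7.0
z = -5.0429
T-score = T = 50 + 10z
Carry z at full precision (z = -35.3 / 7.0) into the conversion:
T-score = 50 + 10 * (-35.3 / 7.0) = 50 + -353 / 7.0
T-score = 50 + -50.4286
T-score = -0.4286

-0.4286


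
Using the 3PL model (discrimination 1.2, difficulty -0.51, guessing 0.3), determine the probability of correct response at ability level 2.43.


logit = 1.2*(2.43 - -0.51) = 3.528
P* = 1/(1 + exp(-3.528)) = 0.9715
P = 0.3 + (1 - 0.3) * 0.9715
P = 0.98

0.98


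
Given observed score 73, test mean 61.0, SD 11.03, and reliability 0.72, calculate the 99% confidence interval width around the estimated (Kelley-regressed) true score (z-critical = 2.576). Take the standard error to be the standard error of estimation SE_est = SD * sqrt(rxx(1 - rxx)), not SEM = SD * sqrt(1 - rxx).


True score estimate = 0.72*73 + 0.28*61.0 = 69.64
SE_est = SD * sqrt(rxx * (1 - rxx)) = 11.03 * sqrt(0.72 * 0.28) = 11.03 * sqrt(0.2016) = 4.952458
CI = T_est +/- z * SE_est, so width = 2 * z * SE_est = 2 * 2.576 * 4.952458
Width = 25.5151

25.5151


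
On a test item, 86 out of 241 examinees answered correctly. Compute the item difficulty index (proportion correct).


Item difficulty p = number correct / total examinees
p = 86 / 241
p = 0.3568

0.3568


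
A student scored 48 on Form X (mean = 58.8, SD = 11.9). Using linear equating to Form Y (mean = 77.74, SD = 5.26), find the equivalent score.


slope = SD_Y / SD_X = 5.26 / 11.9 ~ 0.442
intercept = mean_Y - slope * mean_X = 77.74 - (5.26 / 11.9) * 58.8 ~ 51.7494
Y = slope * X + intercept. To avoid rounding drift from the rounded slope/intercept, evaluate the equivalent form Y = mean_Y + SD_Y * (X - mean_X) / SD_X at full precision:
Y = 77.74 + 5.26 * (48 - 58.8) / 11.9
Y = 77.74 - 5.26 * 10.8 / 11.9
Y = 77.74 - 56.808 / 11.9
Y = 77.74 - 4.7738
Y = 72.9662

72.9662


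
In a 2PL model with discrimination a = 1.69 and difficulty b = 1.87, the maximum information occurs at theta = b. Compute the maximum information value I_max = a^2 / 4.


For 2PL, max info at theta = b = 1.87
I_max = a^2 / 4 = 1.69^2 / 4
= 2.8561 / 4
I_max = 0.714

0.714


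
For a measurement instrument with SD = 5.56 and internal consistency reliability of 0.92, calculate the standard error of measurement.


SEM = SD * sqrt(1 - rxx)
SEM = 5.56 * sqrt(1 - 0.92)
SEM = 5.56 * sqrt(0.08) = 5.56 * 0.282843
SEM = 1.5726

1.5726


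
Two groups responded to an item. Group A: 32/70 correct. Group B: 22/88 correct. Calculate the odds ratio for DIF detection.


Odds_A = 32/38 = 0.8421
Odds_B = 22/66 = 0.3333
OR = Odds_A / Odds_B = 0.8421 / 0.3333
Exactly, OR = (32 * 66) / (38 * 22) = 2112 / 836
OR = 2.5263

2.5263


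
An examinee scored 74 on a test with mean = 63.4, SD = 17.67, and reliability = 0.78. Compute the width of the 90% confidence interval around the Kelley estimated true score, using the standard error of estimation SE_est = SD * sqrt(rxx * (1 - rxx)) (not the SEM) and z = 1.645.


True score estimate = 0.78*74 + 0.22*63.4 = 71.668
SE_est = SD * sqrt(rxx * (1 - rxx)) = 17.67 * sqrt(0.78 * 0.22) = 17.67 * sqrt(0.1716) = 7.319732
CI = T_est +/- z * SE_est, so width = 2 * z * SE_est = 2 * 1.645 * 7.319732
Width = 24.0819

24.0819


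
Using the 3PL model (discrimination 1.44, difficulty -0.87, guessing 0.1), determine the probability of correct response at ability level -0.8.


logit = 1.44*(-0.8 - -0.87) = 0.1008
P* = 1/(1 + exp(-0.1008)) = 0.5252
P = 0.1 + (1 - 0.1) * 0.5252
P = 0.5727

0.5727


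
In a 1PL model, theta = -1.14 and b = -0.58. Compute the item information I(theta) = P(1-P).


P = 1/(1+exp(-(-1.14--0.58))) = 0.3635
I = P*(1-P) = 0.3635 * 0.6365
I = 0.2314

0.2314


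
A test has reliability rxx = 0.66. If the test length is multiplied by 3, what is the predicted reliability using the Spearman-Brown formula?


r_new = (n * rxx) / (1 + (n-1) * rxx)
r_new = (3 * 0.66) / (1 + 2 * 0.66)
r_new = 1.98 / 2.32
r_new = 0.8534

0.8534


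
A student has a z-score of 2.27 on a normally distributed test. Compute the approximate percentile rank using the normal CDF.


CDF(z) = 0.5 * (1 + erf(z/sqrt(2)))
erf(1.6051) = 0.9768
CDF = 0.9884
Percentile rank = 0.9884 * 100 = 98.84

98.84


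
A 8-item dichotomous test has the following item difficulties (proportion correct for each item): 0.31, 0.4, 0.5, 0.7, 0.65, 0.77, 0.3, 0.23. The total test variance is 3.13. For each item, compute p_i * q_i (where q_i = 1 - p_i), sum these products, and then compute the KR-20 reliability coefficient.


For each item, compute p_i * q_i:
  Item 1: 0.31 * 0.69 = 0.2139
  Item 2: 0.4 * 0.6 = 0.24
  Item 3: 0.5 * 0.5 = 0.25
  Item 4: 0.7 * 0.3 = 0.21
  Item 5: 0.65 * 0.35 = 0.2275
  Item 6: 0.77 * 0.23 = 0.1771
  Item 7: 0.3 * 0.7 = 0.21
  Item 8: 0.23 * 0.77 = 0.1771
Sum(p_i * q_i) = 0.2139 + 0.24 + 0.25 + 0.21 + 0.2275 + 0.1771 + 0.21 + 0.1771 = 1.7056
KR-20 = (k/(k-1)) * (1 - Sum(p_i*q_i) / Var_total)
= (8/7) * (1 - 1.7056/3.13)
= 1.1429 * 0.4551
KR-20 = 0.5201

0.5201


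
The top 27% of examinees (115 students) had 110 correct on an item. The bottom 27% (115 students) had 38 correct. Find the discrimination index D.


p_upper = 110/115 = 0.9565
p_lower = 38/115 = 0.3304
D = 0.9565 - 0.3304 = 0.6261

0.6261


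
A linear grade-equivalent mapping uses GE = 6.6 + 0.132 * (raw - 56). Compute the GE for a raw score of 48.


raw - median = 48 - 56 = -8
slope * diff = 0.132 * -8 = -1.056
GE = 6.6 + -1.056
GE = 5.544

5.544


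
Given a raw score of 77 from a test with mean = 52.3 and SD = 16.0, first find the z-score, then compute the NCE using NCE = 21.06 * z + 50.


z = (X - mean) / SD = (77 - 52.3) / 16.0
z = 24.7 / 16.0
z = 1.5437
NCE = NCE = 21.06z + 50
Carry z at full precision (z = 24.7 / 16.0) into the conversion:
NCE = 21.06 * (24.7 / 16.0) + 50 = 520.182 / 16.0 + 50
NCE = 32.5114 + 50
NCE = 82.5114

82.5114


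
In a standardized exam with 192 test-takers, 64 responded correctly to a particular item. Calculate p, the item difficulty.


Item difficulty p = number correct / total examinees
p = 64 / 192
p = 0.3333

0.3333


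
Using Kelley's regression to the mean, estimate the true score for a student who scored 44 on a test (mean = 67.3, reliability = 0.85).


T_est = rxx * X + (1 - rxx) * mean
T_est = 0.85 * 44 + 0.15 * 67.3
T_est = 37.4 + 10.095
T_est = 47.495

47.495


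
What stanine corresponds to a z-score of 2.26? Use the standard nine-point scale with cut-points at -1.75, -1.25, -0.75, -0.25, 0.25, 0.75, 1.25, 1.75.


Stanine boundaries: [-1.75, -1.25, -0.75, -0.25, 0.25, 0.75, 1.25, 1.75]
z = 2.26
Check each boundary:
  z >= -1.75 -> could be stanine 2
  z >= -1.25 -> could be stanine 3
  z >= -0.75 -> could be stanine 4
  z >= -0.25 -> could be stanine 5
  z >= 0.25 -> could be stanine 6
  z >= 0.75 -> could be stanine 7
  z >= 1.25 -> could be stanine 8
  z >= 1.75 -> could be stanine 9
Highest qualifying boundary gives stanine = 9

9


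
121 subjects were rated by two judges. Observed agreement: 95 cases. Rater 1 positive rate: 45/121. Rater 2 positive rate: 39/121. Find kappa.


P_o = 95/121 = 0.785124
P_e = (45*39 + 76*82) / 14641 = 0.545523
kappa = (P_o - P_e) / (1 - P_e)
kappa = (0.785124 - 0.545523) / (1 - 0.545523)
kappa = 0.5272

0.5272


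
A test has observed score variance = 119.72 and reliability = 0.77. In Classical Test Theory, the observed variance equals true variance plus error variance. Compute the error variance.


var_true = rxx * var_obs = 0.77 * 119.72 = 92.1844
var_error = var_obs - var_true
var_error = 119.72 - 92.1844
var_error = 27.5356

27.5356


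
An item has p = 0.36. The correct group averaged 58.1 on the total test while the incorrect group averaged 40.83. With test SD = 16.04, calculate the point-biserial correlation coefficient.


q = 1 - p = 0.64
rpb = ((M1 - M0) / SD) * sqrt(p * q)
rpb = ((58.1 - 40.83) / 16.04) * sqrt(0.36 * 0.64)
rpb = 0.5168

0.5168


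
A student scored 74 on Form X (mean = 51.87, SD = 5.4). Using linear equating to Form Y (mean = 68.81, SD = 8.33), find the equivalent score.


slope = SD_Y / SD_X = 8.33 / 5.4 ~ 1.5426
intercept = mean_Y - slope * mean_X = 68.81 - (8.33 / 5.4) * 51.87 ~ -11.2043
Y = slope * X + intercept. To avoid rounding drift from the rounded slope/intercept, evaluate the equivalent form Y = mean_Y + SD_Y * (X - mean_X) / SD_X at full precision:
Y = 68.81 + 8.33 * (74 - 51.87) / 5.4
Y = 68.81 + 8.33 * 22.13 / 5.4
Y = 68.81 + 184.3429 / 5.4
Y = 68.81 + 34.1376
Y = 102.9476

102.9476


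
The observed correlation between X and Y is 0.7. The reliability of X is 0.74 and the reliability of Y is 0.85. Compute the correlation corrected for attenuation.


r_corrected = rxy / sqrt(rxx * ryy)
= 0.7 / sqrt(0.74 * 0.85)
= 0.7 / sqrt(0.629)
= 0.7 / 0.793095
r_corrected = 0.8826

0.8826


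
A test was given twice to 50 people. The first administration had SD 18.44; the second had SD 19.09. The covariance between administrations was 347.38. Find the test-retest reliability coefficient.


r = cov(X,Y) / (SD_X * SD_Y)
r = 347.38 / (18.44 * 19.09)
r = 347.38 / 352.0196
r = 0.9868

0.9868


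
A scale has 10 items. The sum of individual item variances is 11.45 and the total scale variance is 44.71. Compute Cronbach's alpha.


alpha = (k/(k-1)) * (1 - sum(si^2)/s_total^2)
= (10/9) * (1 - 11.45/44.71)
alpha = 0.8266

0.8266


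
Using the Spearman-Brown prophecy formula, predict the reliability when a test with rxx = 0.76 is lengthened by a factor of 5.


r_new = (n * rxx) / (1 + (n-1) * rxx)
r_new = (5 * 0.76) / (1 + 4 * 0.76)
r_new = 3.8 / 4.04
r_new = 0.9406

0.9406


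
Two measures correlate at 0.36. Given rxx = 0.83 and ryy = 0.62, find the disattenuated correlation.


r_corrected = rxy / sqrt(rxx * ryy)
= 0.36 / sqrt(0.83 * 0.62)
= 0.36 / sqrt(0.5146)
= 0.36 / 0.717356
r_corrected = 0.5018

0.5018


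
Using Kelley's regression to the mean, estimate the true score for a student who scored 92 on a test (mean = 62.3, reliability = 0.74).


T_est = rxx * X + (1 - rxx) * mean
T_est = 0.74 * 92 + 0.26 * 62.3
T_est = 68.08 + 16.198
T_est = 84.278

84.278


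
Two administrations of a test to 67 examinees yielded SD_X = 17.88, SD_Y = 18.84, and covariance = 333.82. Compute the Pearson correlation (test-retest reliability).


r = cov(X,Y) / (SD_X * SD_Y)
r = 333.82 / (17.88 * 18.84)
r = 333.82 / 336.8592
r = 0.991

0.991


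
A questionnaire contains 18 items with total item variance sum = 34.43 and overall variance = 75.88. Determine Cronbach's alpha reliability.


alpha = (k/(k-1)) * (1 - sum(si^2)/s_total^2)
= (18/17) * (1 - 34.43/75.88)
alpha = 0.5784

0.5784


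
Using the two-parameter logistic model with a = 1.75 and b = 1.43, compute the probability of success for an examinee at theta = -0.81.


a*(theta - b) = 1.75 * (-0.81 - 1.43) = -3.92
exp(--3.92) = 50.4004
P = 1 / (1 + 50.4004)
P = 0.0195

0.0195


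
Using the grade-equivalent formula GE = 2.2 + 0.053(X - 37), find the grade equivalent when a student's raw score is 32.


raw - median = 32 - 37 = -5
slope * diff = 0.053 * -5 = -0.265
GE = 2.2 + -0.265
GE = 1.935

1.935


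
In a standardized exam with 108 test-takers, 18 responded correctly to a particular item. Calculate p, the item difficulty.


Item difficulty p = number correct / total examinees
p = 18 / 108
p = 0.1667

0.1667


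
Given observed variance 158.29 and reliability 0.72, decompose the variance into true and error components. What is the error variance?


var_true = rxx * var_obs = 0.72 * 158.29 = 113.9688
var_error = var_obs - var_true
var_error = 158.29 - 113.9688
var_error = 44.3212

44.3212


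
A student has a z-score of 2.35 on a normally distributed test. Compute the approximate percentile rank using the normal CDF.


CDF(z) = 0.5 * (1 + erf(z/sqrt(2)))
erf(1.6617) = 0.9812
CDF = 0.9906
Percentile rank = 0.9906 * 100 = 99.06

99.06


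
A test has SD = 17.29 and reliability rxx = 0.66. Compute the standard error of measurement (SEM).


SEM = SD * sqrt(1 - rxx)
SEM = 17.29 * sqrt(1 - 0.66)
SEM = 17.29 * sqrt(0.34) = 17.29 * 0.583095
SEM = 10.0817

10.0817


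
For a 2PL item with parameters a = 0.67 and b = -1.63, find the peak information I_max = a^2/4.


For 2PL, max info at theta = b = -1.63
I_max = a^2 / 4 = 0.67^2 / 4
= 0.4489 / 4
I_max = 0.1122

0.1122


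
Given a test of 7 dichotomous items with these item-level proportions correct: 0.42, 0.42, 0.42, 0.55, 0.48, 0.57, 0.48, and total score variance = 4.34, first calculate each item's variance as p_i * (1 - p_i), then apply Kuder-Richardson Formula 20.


For each item, compute p_i * q_i:
  Item 1: 0.42 * 0.58 = 0.2436
  Item 2: 0.42 * 0.58 = 0.2436
  Item 3: 0.42 * 0.58 = 0.2436
  Item 4: 0.55 * 0.45 = 0.2475
  Item 5: 0.48 * 0.52 = 0.2496
  Item 6: 0.57 * 0.43 = 0.2451
  Item 7: 0.48 * 0.52 = 0.2496
Sum(p_i * q_i) = 0.2436 + 0.2436 + 0.2436 + 0.2475 + 0.2496 + 0.2451 + 0.2496 = 1.7226
KR-20 = (k/(k-1)) * (1 - Sum(p_i*q_i) / Var_total)
= (7/6) * (1 - 1.7226/4.34)
= 1.1667 * 0.6031
KR-20 = 0.7036

0.7036


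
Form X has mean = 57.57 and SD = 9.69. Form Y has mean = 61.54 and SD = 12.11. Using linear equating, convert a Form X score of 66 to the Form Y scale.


slope = SD_Y / SD_X = 12.11 / 9.69 ~ 1.2497
intercept = mean_Y - slope * mean_X = 61.54 - (12.11 / 9.69) * 57.57 ~ -10.4076
Y = slope * X + intercept. To avoid rounding drift from the rounded slope/intercept, evaluate the equivalent form Y = mean_Y + SD_Y * (X - mean_X) / SD_X at full precision:
Y = 61.54 + 12.11 * (66 - 57.57) / 9.69
Y = 61.54 + 12.11 * 8.43 / 9.69
Y = 61.54 + 102.0873 / 9.69
Y = 61.54 + 10.5353
Y = 72.0753

72.0753


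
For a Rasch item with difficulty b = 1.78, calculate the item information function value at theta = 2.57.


P = 1/(1+exp(-(2.57-1.78))) = 0.6878
I = P*(1-P) = 0.6878 * 0.3122
I = 0.2147

0.2147


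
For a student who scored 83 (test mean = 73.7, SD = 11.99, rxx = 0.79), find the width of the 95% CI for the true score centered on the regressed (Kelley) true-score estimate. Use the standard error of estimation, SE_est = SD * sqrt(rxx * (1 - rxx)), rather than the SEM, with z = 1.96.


True score estimate = 0.79*83 + 0.21*73.7 = 81.047
SE_est = SD * sqrt(rxx * (1 - rxx)) = 11.99 * sqrt(0.79 * 0.21) = 11.99 * sqrt(0.1659) = 4.883626
CI = T_est +/- z * SE_est, so width = 2 * z * SE_est = 2 * 1.96 * 4.883626
Width = 19.1438

19.1438


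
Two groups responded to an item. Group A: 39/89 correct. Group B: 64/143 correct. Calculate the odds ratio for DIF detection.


Odds_A = 39/50 = 0.78
Odds_B = 64/79 = 0.8101
OR = Odds_A / Odds_B = 0.78 / 0.8101
Exactly, OR = (39 * 79) / (50 * 64) = 3081 / 3200
OR = 0.9628

0.9628


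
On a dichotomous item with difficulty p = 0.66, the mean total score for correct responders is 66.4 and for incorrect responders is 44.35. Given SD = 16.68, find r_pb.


q = 1 - p = 0.34
rpb = ((M1 - M0) / SD) * sqrt(p * q)
rpb = ((66.4 - 44.35) / 16.68) * sqrt(0.66 * 0.34)
rpb = 0.6262

0.6262


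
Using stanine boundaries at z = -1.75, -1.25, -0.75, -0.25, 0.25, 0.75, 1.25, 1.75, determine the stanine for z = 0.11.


Stanine boundaries: [-1.75, -1.25, -0.75, -0.25, 0.25, 0.75, 1.25, 1.75]
z = 0.11
Check each boundary:
  z >= -1.75 -> could be stanine 2
  z >= -1.25 -> could be stanine 3
  z >= -0.75 -> could be stanine 4
  z >= -0.25 -> could be stanine 5
  z < 0.25
  z < 0.75
  z < 1.25
  z < 1.75
Highest qualifying boundary gives stanine = 5

5


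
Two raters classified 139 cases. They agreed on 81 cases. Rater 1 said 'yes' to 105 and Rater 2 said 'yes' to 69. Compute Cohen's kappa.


P_o = 81/139 = 0.582734
P_e = (105*69 + 34*70) / 19321 = 0.498163
kappa = (P_o - P_e) / (1 - P_e)
kappa = (0.582734 - 0.498163) / (1 - 0.498163)
kappa = 0.1685

0.1685


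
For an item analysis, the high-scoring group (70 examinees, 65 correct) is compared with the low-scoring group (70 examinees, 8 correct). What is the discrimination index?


p_upper = 65/70 = 0.9286
p_lower = 8/70 = 0.1143
D = 0.9286 - 0.1143 = 0.8143

0.8143


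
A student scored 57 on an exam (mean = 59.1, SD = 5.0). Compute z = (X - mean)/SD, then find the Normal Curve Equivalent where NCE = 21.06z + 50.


z = (X - mean) / SD = (57 - 59.1) / 5.0
z = -2.1 / 5.0
z = -0.42
NCE = NCE = 21.06z + 50
Carry z at full precision (z = -2.1 / 5.0) into the conversion:
NCE = 21.06 * (-2.1 / 5.0) + 50 = -44.226 / 5.0 + 50
NCE = -8.8452 + 50
NCE = 41.1548

41.1548


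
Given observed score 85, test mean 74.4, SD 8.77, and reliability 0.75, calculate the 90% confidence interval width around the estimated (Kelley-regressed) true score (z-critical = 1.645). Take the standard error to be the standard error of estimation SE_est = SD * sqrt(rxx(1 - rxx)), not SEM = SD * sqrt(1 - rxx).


True score estimate = 0.75*85 + 0.25*74.4 = 82.35
SE_est = SD * sqrt(rxx * (1 - rxx)) = 8.77 * sqrt(0.75 * 0.25) = 8.77 * sqrt(0.1875) = 3.797521
CI = T_est +/- z * SE_est, so width = 2 * z * SE_est = 2 * 1.645 * 3.797521
Width = 12.4938

12.4938


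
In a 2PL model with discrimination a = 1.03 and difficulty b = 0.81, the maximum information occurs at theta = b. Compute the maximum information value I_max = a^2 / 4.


For 2PL, max info at theta = b = 0.81
I_max = a^2 / 4 = 1.03^2 / 4
= 1.0609 / 4
I_max = 0.2652

0.2652


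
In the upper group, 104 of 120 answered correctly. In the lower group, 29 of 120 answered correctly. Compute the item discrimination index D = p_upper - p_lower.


p_upper = 104/120 = 0.8667
p_lower = 29/120 = 0.2417
D = 0.8667 - 0.2417 = 0.625

0.625


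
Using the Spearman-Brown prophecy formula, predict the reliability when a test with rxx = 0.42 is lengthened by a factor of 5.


r_new = (n * rxx) / (1 + (n-1) * rxx)
r_new = (5 * 0.42) / (1 + 4 * 0.42)
r_new = 2.1 / 2.68
r_new = 0.7836

0.7836


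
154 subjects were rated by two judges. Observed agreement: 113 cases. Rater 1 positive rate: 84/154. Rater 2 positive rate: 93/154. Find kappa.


P_o = 113/154 = 0.733766
P_e = (84*93 + 70*61) / 23716 = 0.509445
kappa = (P_o - P_e) / (1 - P_e)
kappa = (0.733766 - 0.509445) / (1 - 0.509445)
kappa = 0.4573

0.4573


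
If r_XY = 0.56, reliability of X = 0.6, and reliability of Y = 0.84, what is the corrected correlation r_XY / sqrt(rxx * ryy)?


r_corrected = rxy / sqrt(rxx * ryy)
= 0.56 / sqrt(0.6 * 0.84)
= 0.56 / sqrt(0.504)
= 0.56 / 0.70993
r_corrected = 0.7888

0.7888


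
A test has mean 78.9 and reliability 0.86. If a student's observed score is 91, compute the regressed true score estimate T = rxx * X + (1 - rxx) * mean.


T_est = rxx * X + (1 - rxx) * mean
T_est = 0.86 * 91 + 0.14 * 78.9
T_est = 78.26 + 11.046
T_est = 89.306

89.306


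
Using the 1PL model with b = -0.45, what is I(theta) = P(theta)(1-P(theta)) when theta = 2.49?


P = 1/(1+exp(-(2.49--0.45))) = 0.9498
I = P*(1-P) = 0.9498 * 0.0502
I = 0.0477

0.0477


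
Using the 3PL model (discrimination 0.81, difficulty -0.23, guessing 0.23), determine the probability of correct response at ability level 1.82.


logit = 0.81*(1.82 - -0.23) = 1.6605
P* = 1/(1 + exp(-1.6605)) = 0.8403
P = 0.23 + (1 - 0.23) * 0.8403
P = 0.877

0.877


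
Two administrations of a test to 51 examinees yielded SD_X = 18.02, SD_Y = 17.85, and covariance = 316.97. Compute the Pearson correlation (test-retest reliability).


r = cov(X,Y) / (SD_X * SD_Y)
r = 316.97 / (18.02 * 17.85)
r = 316.97 / 321.657
r = 0.9854

0.9854


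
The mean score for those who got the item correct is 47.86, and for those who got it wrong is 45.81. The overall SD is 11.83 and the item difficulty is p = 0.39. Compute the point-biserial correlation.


q = 1 - p = 0.61
rpb = ((M1 - M0) / SD) * sqrt(p * q)
rpb = ((47.86 - 45.81) / 11.83) * sqrt(0.39 * 0.61)
rpb = 0.0845

0.0845


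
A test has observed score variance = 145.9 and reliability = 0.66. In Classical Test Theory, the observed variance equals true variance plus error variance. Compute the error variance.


var_true = rxx * var_obs = 0.66 * 145.9 = 96.294
var_error = var_obs - var_true
var_error = 145.9 - 96.294
var_error = 49.606

49.606


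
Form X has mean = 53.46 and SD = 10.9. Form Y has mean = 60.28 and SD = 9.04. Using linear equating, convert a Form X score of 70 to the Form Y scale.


slope = SD_Y / SD_X = 9.04 / 10.9 ~ 0.8294
intercept = mean_Y - slope * mean_X = 60.28 - (9.04 / 10.9) * 53.46 ~ 15.9425
Y = slope * X + intercept. To avoid rounding drift from the rounded slope/intercept, evaluate the equivalent form Y = mean_Y + SD_Y * (X - mean_X) / SD_X at full precision:
Y = 60.28 + 9.04 * (70 - 53.46) / 10.9
Y = 60.28 + 9.04 * 16.54 / 10.9
Y = 60.28 + 149.5216 / 10.9
Y = 60.28 + 13.7176
Y = 73.9976

73.9976


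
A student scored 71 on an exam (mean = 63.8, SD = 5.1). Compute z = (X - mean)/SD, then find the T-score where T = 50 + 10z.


z = (X - mean) / SD = (71 - 63.8) / 5.1
z = 7.2 / 5.1
z = 1.4118
T-score = T = 50 + 10z
Carry z at full precision (z = 7.2 / 5.1) into the conversion:
T-score = 50 + 10 * (7.2 / 5.1) = 50 + 72 / 5.1
T-score = 50 + 14.1176
T-score = 64.1176

64.1176


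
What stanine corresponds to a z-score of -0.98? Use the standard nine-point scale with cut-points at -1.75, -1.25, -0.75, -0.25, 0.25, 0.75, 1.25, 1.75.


Stanine boundaries: [-1.75, -1.25, -0.75, -0.25, 0.25, 0.75, 1.25, 1.75]
z = -0.98
Check each boundary:
  z >= -1.75 -> could be stanine 2
  z >= -1.25 -> could be stanine 3
  z < -0.75
  z < -0.25
  z < 0.25
  z < 0.75
  z < 1.25
  z < 1.75
Highest qualifying boundary gives stanine = 3

3


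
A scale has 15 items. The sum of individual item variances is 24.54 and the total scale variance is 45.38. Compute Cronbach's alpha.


alpha = (k/(k-1)) * (1 - sum(si^2)/s_total^2)
= (15/14) * (1 - 24.54/45.38)
alpha = 0.492

0.492


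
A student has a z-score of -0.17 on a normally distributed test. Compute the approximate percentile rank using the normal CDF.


CDF(z) = 0.5 * (1 + erf(z/sqrt(2)))
erf(-0.1202) = -0.135
CDF = 0.4325
Percentile rank = 0.4325 * 100 = 43.25

43.25


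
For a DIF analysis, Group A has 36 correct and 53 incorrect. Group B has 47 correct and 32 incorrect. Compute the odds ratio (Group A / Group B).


Odds_A = 36/53 = 0.6792
Odds_B = 47/32 = 1.4688
OR = Odds_A / Odds_B = 0.6792 / 1.4688
Exactly, OR = (36 * 32) / (53 * 47) = 1152 / 2491
OR = 0.4625

0.4625


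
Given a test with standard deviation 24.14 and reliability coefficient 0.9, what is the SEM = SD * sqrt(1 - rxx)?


SEM = SD * sqrt(1 - rxx)
SEM = 24.14 * sqrt(1 - 0.9)
SEM = 24.14 * sqrt(0.1) = 24.14 * 0.316228
SEM = 7.6337

7.6337


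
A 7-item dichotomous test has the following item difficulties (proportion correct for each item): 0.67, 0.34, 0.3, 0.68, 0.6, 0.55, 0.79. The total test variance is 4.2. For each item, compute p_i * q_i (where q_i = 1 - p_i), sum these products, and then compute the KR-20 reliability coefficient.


For each item, compute p_i * q_i:
  Item 1: 0.67 * 0.33 = 0.2211
  Item 2: 0.34 * 0.66 = 0.2244
  Item 3: 0.3 * 0.7 = 0.21
  Item 4: 0.68 * 0.32 = 0.2176
  Item 5: 0.6 * 0.4 = 0.24
  Item 6: 0.55 * 0.45 = 0.2475
  Item 7: 0.79 * 0.21 = 0.1659
Sum(p_i * q_i) = 0.2211 + 0.2244 + 0.21 + 0.2176 + 0.24 + 0.2475 + 0.1659 = 1.5265
KR-20 = (k/(k-1)) * (1 - Sum(p_i*q_i) / Var_total)
= (7/6) * (1 - 1.5265/4.2)
= 1.1667 * 0.6365
KR-20 = 0.7426

0.7426


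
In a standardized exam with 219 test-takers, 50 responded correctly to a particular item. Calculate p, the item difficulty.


Item difficulty p = number correct / total examinees
p = 50 / 219
p = 0.2283

0.2283


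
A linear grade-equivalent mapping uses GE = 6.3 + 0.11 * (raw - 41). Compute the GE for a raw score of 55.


raw - median = 55 - 41 = 14
slope * diff = 0.11 * 14 = 1.54
GE = 6.3 + 1.54
GE = 7.84

7.84


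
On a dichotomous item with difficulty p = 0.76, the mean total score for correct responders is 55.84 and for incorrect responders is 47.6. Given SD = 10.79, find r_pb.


q = 1 - p = 0.24
rpb = ((M1 - M0) / SD) * sqrt(p * q)
rpb = ((55.84 - 47.6) / 10.79) * sqrt(0.76 * 0.24)
rpb = 0.3262

0.3262


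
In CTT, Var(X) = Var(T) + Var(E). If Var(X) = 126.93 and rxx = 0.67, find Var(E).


var_true = rxx * var_obs = 0.67 * 126.93 = 85.0431
var_error = var_obs - var_true
var_error = 126.93 - 85.0431
var_error = 41.8869

41.8869


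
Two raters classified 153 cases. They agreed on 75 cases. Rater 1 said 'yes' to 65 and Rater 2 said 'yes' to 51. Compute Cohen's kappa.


P_o = 75/153 = 0.490196
P_e = (65*51 + 88*102) / 23409 = 0.525054
kappa = (P_o - P_e) / (1 - P_e)
kappa = (0.490196 - 0.525054) / (1 - 0.525054)
kappa = -0.0734

-0.0734


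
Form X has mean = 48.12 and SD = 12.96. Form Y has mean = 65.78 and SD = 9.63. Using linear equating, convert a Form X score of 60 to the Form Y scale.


slope = SD_Y / SD_X = 9.63 / 12.96 ~ 0.7431
intercept = mean_Y - slope * mean_X = 65.78 - (9.63 / 12.96) * 48.12 ~ 30.0242
Y = slope * X + intercept. To avoid rounding drift from the rounded slope/intercept, evaluate the equivalent form Y = mean_Y + SD_Y * (X - mean_X) / SD_X at full precision:
Y = 65.78 + 9.63 * (60 - 48.12) / 12.96
Y = 65.78 + 9.63 * 11.88 / 12.96
Y = 65.78 + 114.4044 / 12.96
Y = 65.78 + 8.8275
Y = 74.6075

74.6075


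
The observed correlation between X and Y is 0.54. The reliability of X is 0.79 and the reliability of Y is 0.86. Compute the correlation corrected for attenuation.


r_corrected = rxy / sqrt(rxx * ryy)
= 0.54 / sqrt(0.79 * 0.86)
= 0.54 / sqrt(0.6794)
= 0.54 / 0.824257
r_corrected = 0.6551

0.6551


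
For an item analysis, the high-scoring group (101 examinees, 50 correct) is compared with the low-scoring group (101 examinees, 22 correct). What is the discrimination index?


p_upper = 50/101 = 0.495
p_lower = 22/101 = 0.2178
D = 0.495 - 0.2178 = 0.2772

0.2772


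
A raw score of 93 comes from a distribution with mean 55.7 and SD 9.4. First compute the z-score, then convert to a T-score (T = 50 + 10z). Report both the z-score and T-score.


z = (X - mean) / SD = (93 - 55.7) / 9.4
z = 37.3 / 9.4
z = 3.9681
T-score = T = 50 + 10z
Carry z at full precision (z = 37.3 / 9.4) into the conversion:
T-score = 50 + 10 * (37.3 / 9.4) = 50 + 373 / 9.4
T-score = 50 + 39.6809
T-score = 89.6809

89.6809


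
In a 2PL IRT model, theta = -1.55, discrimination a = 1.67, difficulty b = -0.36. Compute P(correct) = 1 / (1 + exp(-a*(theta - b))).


a*(theta - b) = 1.67 * (-1.55 - -0.36) = -1.9873
exp(--1.9873) = 7.2958
P = 1 / (1 + 7.2958)
P = 0.1205

0.1205


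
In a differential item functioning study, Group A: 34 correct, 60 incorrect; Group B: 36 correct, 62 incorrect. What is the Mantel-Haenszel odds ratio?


Odds_A = 34/60 = 0.5667
Odds_B = 36/62 = 0.5806
OR = Odds_A / Odds_B = 0.5667 / 0.5806
Exactly, OR = (34 * 62) / (60 * 36) = 2108 / 2160
OR = 0.9759

0.9759


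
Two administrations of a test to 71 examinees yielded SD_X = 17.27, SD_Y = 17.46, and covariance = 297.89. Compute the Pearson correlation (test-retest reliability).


r = cov(X,Y) / (SD_X * SD_Y)
r = 297.89 / (17.27 * 17.46)
r = 297.89 / 301.5342
r = 0.9879

0.9879


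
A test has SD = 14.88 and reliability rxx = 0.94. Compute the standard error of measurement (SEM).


SEM = SD * sqrt(1 - rxx)
SEM = 14.88 * sqrt(1 - 0.94)
SEM = 14.88 * sqrt(0.06) = 14.88 * 0.244949
SEM = 3.6448

3.6448


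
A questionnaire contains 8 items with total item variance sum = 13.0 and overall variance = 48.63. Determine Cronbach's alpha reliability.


alpha = (k/(k-1)) * (1 - sum(si^2)/s_total^2)
= (8/7) * (1 - 13.0/48.63)
alpha = 0.8373

0.8373


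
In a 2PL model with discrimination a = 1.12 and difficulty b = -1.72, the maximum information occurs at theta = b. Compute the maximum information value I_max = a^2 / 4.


For 2PL, max info at theta = b = -1.72
I_max = a^2 / 4 = 1.12^2 / 4
= 1.2544 / 4
I_max = 0.3136

0.3136


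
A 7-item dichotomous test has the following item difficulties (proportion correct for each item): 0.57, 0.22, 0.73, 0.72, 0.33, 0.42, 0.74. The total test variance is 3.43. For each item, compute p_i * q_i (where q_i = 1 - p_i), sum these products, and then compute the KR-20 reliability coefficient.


For each item, compute p_i * q_i:
  Item 1: 0.57 * 0.43 = 0.2451
  Item 2: 0.22 * 0.78 = 0.1716
  Item 3: 0.73 * 0.27 = 0.1971
  Item 4: 0.72 * 0.28 = 0.2016
  Item 5: 0.33 * 0.67 = 0.2211
  Item 6: 0.42 * 0.58 = 0.2436
  Item 7: 0.74 * 0.26 = 0.1924
Sum(p_i * q_i) = 0.2451 + 0.1716 + 0.1971 + 0.2016 + 0.2211 + 0.2436 + 0.1924 = 1.4725
KR-20 = (k/(k-1)) * (1 - Sum(p_i*q_i) / Var_total)
= (7/6) * (1 - 1.4725/3.43)
= 1.1667 * 0.5707
KR-20 = 0.6658

0.6658


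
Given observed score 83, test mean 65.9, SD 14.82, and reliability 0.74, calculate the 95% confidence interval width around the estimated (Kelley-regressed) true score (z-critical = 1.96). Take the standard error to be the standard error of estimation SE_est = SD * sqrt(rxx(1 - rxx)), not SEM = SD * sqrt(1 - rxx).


True score estimate = 0.74*83 + 0.26*65.9 = 78.554
SE_est = SD * sqrt(rxx * (1 - rxx)) = 14.82 * sqrt(0.74 * 0.26) = 14.82 * sqrt(0.1924) = 6.500559
CI = T_est +/- z * SE_est, so width = 2 * z * SE_est = 2 * 1.96 * 6.500559
Width = 25.4822

25.4822


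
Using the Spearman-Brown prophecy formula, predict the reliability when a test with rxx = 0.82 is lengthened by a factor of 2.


r_new = (n * rxx) / (1 + (n-1) * rxx)
r_new = (2 * 0.82) / (1 + 1 * 0.82)
r_new = 1.64 / 1.82
r_new = 0.9011

0.9011


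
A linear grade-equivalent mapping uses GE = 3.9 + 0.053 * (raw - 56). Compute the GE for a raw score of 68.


raw - median = 68 - 56 = 12
slope * diff = 0.053 * 12 = 0.636
GE = 3.9 + 0.636
GE = 4.536

4.536


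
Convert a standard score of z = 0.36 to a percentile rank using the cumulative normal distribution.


CDF(z) = 0.5 * (1 + erf(z/sqrt(2)))
erf(0.2546) = 0.2812
CDF = 0.6406
Percentile rank = 0.6406 * 100 = 64.06

64.06


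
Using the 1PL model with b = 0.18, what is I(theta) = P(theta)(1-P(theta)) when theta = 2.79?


P = 1/(1+exp(-(2.79-0.18))) = 0.9315
I = P*(1-P) = 0.9315 * 0.0685
I = 0.0638

0.0638


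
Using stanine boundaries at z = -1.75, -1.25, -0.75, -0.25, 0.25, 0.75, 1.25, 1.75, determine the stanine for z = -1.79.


Stanine boundaries: [-1.75, -1.25, -0.75, -0.25, 0.25, 0.75, 1.25, 1.75]
z = -1.79
Check each boundary:
  z < -1.75
  z < -1.25
  z < -0.75
  z < -0.25
  z < 0.25
  z < 0.75
  z < 1.25
  z < 1.75
Highest qualifying boundary gives stanine = 1

1


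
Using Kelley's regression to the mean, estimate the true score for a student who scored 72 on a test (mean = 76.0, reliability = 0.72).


T_est = rxx * X + (1 - rxx) * mean
T_est = 0.72 * 72 + 0.28 * 76.0
T_est = 51.84 + 21.28
T_est = 73.12

73.12


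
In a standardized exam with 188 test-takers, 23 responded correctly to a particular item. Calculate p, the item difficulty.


Item difficulty p = number correct / total examinees
p = 23 / 188
p = 0.1223

0.1223


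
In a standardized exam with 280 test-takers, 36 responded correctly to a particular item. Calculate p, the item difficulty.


Item difficulty p = number correct / total examinees
p = 36 / 280
p = 0.1286

0.1286


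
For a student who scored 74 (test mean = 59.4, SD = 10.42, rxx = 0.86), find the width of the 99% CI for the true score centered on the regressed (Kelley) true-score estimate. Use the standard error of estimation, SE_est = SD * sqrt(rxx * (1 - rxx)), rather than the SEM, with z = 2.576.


True score estimate = 0.86*74 + 0.14*59.4 = 71.956
SE_est = SD * sqrt(rxx * (1 - rxx)) = 10.42 * sqrt(0.86 * 0.14) = 10.42 * sqrt(0.1204) = 3.615605
CI = T_est +/- z * SE_est, so width = 2 * z * SE_est = 2 * 2.576 * 3.615605
Width = 18.6276

18.6276


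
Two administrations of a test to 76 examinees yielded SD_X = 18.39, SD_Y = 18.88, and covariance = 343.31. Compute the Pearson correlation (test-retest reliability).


r = cov(X,Y) / (SD_X * SD_Y)
r = 343.31 / (18.39 * 18.88)
r = 343.31 / 347.2032
r = 0.9888

0.9888


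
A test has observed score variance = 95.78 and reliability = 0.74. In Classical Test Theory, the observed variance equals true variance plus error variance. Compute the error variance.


var_true = rxx * var_obs = 0.74 * 95.78 = 70.8772
var_error = var_obs - var_true
var_error = 95.78 - 70.8772
var_error = 24.9028

24.9028


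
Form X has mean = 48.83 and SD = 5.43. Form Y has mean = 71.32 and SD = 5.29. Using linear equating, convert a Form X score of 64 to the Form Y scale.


slope = SD_Y / SD_X = 5.29 / 5.43 ~ 0.9742
intercept = mean_Y - slope * mean_X = 71.32 - (5.29 / 5.43) * 48.83 ~ 23.749
Y = slope * X + intercept. To avoid rounding drift from the rounded slope/intercept, evaluate the equivalent form Y = mean_Y + SD_Y * (X - mean_X) / SD_X at full precision:
Y = 71.32 + 5.29 * (64 - 48.83) / 5.43
Y = 71.32 + 5.29 * 15.17 / 5.43
Y = 71.32 + 80.2493 / 5.43
Y = 71.32 + 14.7789
Y = 86.0989

86.0989


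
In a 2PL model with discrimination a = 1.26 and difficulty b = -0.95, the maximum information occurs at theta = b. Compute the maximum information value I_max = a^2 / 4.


For 2PL, max info at theta = b = -0.95
I_max = a^2 / 4 = 1.26^2 / 4
= 1.5876 / 4
I_max = 0.3969

0.3969


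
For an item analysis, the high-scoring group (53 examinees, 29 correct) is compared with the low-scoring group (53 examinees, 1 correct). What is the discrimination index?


p_upper = 29/53 = 0.5472
p_lower = 1/53 = 0.0189
D = 0.5472 - 0.0189 = 0.5283

0.5283


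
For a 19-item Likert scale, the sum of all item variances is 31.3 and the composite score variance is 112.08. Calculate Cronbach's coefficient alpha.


alpha = (k/(k-1)) * (1 - sum(si^2)/s_total^2)
= (19/18) * (1 - 31.3/112.08)
alpha = 0.7608

0.7608


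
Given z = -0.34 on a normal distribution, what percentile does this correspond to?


CDF(z) = 0.5 * (1 + erf(z/sqrt(2)))
erf(-0.2404) = -0.2661
CDF = 0.3669
Percentile rank = 0.3669 * 100 = 36.69

36.69


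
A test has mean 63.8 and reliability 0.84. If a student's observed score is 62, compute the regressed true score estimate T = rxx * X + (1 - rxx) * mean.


T_est = rxx * X + (1 - rxx) * mean
T_est = 0.84 * 62 + 0.16 * 63.8
T_est = 52.08 + 10.208
T_est = 62.288

62.288


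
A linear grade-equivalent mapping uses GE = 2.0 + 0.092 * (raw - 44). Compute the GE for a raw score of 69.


raw - median = 69 - 44 = 25
slope * diff = 0.092 * 25 = 2.3
GE = 2.0 + 2.3
GE = 4.3

4.3


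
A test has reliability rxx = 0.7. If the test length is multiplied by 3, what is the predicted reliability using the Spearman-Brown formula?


r_new = (n * rxx) / (1 + (n-1) * rxx)
r_new = (3 * 0.7) / (1 + 2 * 0.7)
r_new = 2.1 / 2.4
r_new = 0.875

0.875


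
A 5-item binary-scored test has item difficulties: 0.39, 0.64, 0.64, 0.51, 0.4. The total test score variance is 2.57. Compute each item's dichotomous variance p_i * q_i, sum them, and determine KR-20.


For each item, compute p_i * q_i:
  Item 1: 0.39 * 0.61 = 0.2379
  Item 2: 0.64 * 0.36 = 0.2304
  Item 3: 0.64 * 0.36 = 0.2304
  Item 4: 0.51 * 0.49 = 0.2499
  Item 5: 0.4 * 0.6 = 0.24
Sum(p_i * q_i) = 0.2379 + 0.2304 + 0.2304 + 0.2499 + 0.24 = 1.1886
KR-20 = (k/(k-1)) * (1 - Sum(p_i*q_i) / Var_total)
= (5/4) * (1 - 1.1886/2.57)
= 1.25 * 0.5375
KR-20 = 0.6719

0.6719


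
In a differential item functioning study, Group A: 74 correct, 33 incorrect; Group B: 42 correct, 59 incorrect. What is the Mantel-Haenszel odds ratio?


Odds_A = 74/33 = 2.2424
Odds_B = 42/59 = 0.7119
OR = Odds_A / Odds_B = 2.2424 / 0.7119
Exactly, OR = (74 * 59) / (33 * 42) = 4366 / 1386
OR = 3.1501

3.1501


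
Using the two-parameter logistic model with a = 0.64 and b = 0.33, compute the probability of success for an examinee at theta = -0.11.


a*(theta - b) = 0.64 * (-0.11 - 0.33) = -0.2816
exp(--0.2816) = 1.3252
P = 1 / (1 + 1.3252)
P = 0.4301

0.4301


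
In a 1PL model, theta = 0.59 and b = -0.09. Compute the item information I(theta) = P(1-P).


P = 1/(1+exp(-(0.59--0.09))) = 0.6637
I = P*(1-P) = 0.6637 * 0.3363
I = 0.2232

0.2232


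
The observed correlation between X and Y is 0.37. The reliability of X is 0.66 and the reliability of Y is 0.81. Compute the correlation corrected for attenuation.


r_corrected = rxy / sqrt(rxx * ryy)
= 0.37 / sqrt(0.66 * 0.81)
= 0.37 / sqrt(0.5346)
= 0.37 / 0.731163
r_corrected = 0.506

0.506


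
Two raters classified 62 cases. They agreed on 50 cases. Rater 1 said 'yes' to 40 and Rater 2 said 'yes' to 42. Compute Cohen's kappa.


P_o = 50/62 = 0.806452
P_e = (40*42 + 22*20) / 3844 = 0.551509
kappa = (P_o - P_e) / (1 - P_e)
kappa = (0.806452 - 0.551509) / (1 - 0.551509)
kappa = 0.5684

0.5684


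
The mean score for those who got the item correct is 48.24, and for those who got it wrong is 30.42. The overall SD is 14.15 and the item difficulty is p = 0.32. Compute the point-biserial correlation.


q = 1 - p = 0.68
rpb = ((M1 - M0) / SD) * sqrt(p * q)
rpb = ((48.24 - 30.42) / 14.15) * sqrt(0.32 * 0.68)
rpb = 0.5875

0.5875


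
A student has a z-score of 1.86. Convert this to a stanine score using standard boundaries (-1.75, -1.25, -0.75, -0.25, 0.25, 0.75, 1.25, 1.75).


Stanine boundaries: [-1.75, -1.25, -0.75, -0.25, 0.25, 0.75, 1.25, 1.75]
z = 1.86
Check each boundary:
  z >= -1.75 -> could be stanine 2
  z >= -1.25 -> could be stanine 3
  z >= -0.75 -> could be stanine 4
  z >= -0.25 -> could be stanine 5
  z >= 0.25 -> could be stanine 6
  z >= 0.75 -> could be stanine 7
  z >= 1.25 -> could be stanine 8
  z >= 1.75 -> could be stanine 9
Highest qualifying boundary gives stanine = 9

9
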